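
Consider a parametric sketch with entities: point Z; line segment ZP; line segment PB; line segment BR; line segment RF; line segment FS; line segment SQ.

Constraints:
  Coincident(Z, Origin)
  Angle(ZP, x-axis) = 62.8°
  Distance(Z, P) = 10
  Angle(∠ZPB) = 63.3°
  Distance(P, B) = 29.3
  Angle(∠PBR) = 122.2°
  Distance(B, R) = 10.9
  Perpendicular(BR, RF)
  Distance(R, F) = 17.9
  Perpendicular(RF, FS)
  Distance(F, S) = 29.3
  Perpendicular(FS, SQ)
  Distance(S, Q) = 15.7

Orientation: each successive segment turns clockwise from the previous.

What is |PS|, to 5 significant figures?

7.4354

Z is at the origin; ZP runs at 62.8° with length 10.0, so P = (4.5710, 8.8942). ∠ZPB = 63.3° gives PB at -53.900° from the x-axis; with |PB| = 29.3, B = (21.834, -14.780). ∠PBR = 122.2° gives BR at -111.70° from the x-axis; with |BR| = 10.9, R = (17.804, -24.907). BR ⟂ RF, so RF runs at 158.30°; with |RF| = 17.9, F = (1.1727, -18.289). RF is perpendicular to FS, so FS runs at 68.300°; with |FS| = 29.3, S = (12.006, 8.9346). Then |PS| = |S − P| = 7.4354.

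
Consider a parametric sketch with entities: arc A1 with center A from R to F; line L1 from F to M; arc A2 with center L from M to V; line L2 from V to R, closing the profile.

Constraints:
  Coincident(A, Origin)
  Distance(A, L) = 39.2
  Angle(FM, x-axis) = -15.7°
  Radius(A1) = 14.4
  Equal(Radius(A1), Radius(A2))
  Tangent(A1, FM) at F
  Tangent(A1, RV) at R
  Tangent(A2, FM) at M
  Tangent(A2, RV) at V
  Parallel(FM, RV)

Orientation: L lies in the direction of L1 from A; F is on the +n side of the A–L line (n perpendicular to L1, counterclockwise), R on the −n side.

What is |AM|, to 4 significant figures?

41.76

The slot axis is L1's direction at -15.7°, so u = (cos -15.7°, sin -15.7°) = (0.9627, -0.2706) and n = (−sin -15.7°, cos -15.7°) = (0.2706, 0.9627). A is at the origin and L lies 39.2 along u from A, so L = 39.2·u = (37.74, -10.61). Tangency of A1 to both parallel lines with radius 14.4 puts F and R at A ± 14.4·n: F = (3.897, 13.86), R = (-3.897, -13.86). Equal radii place M and V the same way about L: M = L + 14.4·n = (41.63, 3.255), V = L − 14.4·n = (33.84, -24.47). Then |AM| = |M − A| = 41.76.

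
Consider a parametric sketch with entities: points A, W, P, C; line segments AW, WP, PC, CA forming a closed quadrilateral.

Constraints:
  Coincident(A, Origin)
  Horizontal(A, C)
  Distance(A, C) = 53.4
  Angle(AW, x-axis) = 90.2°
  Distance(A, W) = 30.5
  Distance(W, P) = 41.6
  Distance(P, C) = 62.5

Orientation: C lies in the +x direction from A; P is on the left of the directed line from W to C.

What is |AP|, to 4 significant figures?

65.95

Checks: |WP| = 41.60 ✓; |PC| = 62.50 ✓.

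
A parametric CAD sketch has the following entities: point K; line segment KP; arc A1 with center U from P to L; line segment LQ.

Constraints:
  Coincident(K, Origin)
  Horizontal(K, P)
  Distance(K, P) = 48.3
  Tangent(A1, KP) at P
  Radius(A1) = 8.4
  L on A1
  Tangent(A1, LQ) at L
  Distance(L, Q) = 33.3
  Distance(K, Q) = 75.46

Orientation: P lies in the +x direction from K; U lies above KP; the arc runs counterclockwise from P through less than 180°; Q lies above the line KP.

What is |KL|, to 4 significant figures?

56.77

Checks: |UL| = 8.400 ✓; ∠(UL, LQ) = 90.00° ✓; |LQ| = 33.30 ✓; |KQ| = 75.46 ✓.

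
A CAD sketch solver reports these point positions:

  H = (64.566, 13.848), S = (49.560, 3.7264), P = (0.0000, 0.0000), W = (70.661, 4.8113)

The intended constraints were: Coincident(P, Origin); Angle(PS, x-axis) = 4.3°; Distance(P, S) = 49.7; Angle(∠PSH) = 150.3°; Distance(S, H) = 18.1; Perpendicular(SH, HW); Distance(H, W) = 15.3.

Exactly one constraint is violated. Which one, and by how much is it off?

Distance(H, W) = 15.3 — off by 4.40.

P = (0.00, 0.00) ✓; PS at 4.300° ✓; |PS| = 49.70 ✓; ∠PSH = 150.3° ✓; |SH| = 18.10 ✓; ∠(SH, HW) = 90.00° ✓; |HW| = 10.90 ✗.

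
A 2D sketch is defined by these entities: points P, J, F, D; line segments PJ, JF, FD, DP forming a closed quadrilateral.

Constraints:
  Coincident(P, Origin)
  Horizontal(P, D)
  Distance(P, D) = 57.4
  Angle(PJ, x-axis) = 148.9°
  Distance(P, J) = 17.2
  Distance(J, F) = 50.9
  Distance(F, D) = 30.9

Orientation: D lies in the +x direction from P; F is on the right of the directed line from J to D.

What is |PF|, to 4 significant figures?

33.74

P is at the origin; PD is horizontal with |PD| = 57.4 and D in +x, so D = (57.4, 0). PJ runs at 148.9° with |PJ| = 17.2, so J = (-14.73, 8.884). F is determined by |JF| = 50.9 and |FD| = 30.9 together: it lies at the intersection of circle(J, 50.9) and circle(D, 30.9). With |JD| = 72.67, the foot of the radical line on JD is 47.59 from J and the perpendicular offset is √(50.9² − 47.59²) = 18.05. Taking the right-of-JD solution: F = (30.30, -14.85).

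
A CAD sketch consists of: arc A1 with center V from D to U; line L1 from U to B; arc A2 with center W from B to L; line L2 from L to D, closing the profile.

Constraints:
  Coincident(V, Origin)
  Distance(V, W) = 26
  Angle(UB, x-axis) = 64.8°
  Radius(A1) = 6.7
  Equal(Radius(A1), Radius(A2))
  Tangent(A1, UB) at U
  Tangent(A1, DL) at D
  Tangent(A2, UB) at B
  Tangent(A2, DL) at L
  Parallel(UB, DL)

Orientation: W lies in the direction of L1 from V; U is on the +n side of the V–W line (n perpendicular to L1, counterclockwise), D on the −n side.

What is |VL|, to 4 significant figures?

26.85

The slot axis is L1's direction at 64.8°, so u = (cos 64.8°, sin 64.8°) = (0.4258, 0.9048) and n = (−sin 64.8°, cos 64.8°) = (-0.9048, 0.4258). V is at the origin and W lies 26.0 along u from V, so W = 26.0·u = (11.07, 23.53). Tangency of A1 to both parallel lines with radius 6.7 puts U and D at V ± 6.7·n: U = (-6.062, 2.853), D = (6.062, -2.853). Equal radii place B and L the same way about W: B = W + 6.7·n = (5.008, 26.38), L = W − 6.7·n = (17.13, 20.67). Then |VL| = |L − V| = 26.85.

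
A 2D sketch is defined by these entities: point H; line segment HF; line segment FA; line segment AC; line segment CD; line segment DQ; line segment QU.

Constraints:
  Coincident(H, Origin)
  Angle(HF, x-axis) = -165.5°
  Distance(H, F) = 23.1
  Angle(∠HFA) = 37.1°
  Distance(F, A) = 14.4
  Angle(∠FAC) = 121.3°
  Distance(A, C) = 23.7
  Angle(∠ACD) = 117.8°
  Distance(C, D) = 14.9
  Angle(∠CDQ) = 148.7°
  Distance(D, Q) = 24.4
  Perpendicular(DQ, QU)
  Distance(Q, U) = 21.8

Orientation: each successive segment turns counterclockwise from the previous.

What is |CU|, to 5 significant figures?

39.704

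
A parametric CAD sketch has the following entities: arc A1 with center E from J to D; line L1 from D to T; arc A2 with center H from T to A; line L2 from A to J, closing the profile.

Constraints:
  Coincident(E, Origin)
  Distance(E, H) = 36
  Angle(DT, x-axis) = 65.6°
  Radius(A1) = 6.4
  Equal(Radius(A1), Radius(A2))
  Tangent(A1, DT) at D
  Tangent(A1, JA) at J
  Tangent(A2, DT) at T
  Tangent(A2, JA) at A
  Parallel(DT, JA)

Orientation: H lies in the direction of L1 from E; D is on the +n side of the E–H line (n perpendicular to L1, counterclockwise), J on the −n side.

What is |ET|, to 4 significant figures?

36.56

Tangency of A1 to both parallel lines with radius 6.4 puts D and J at E ± 6.4·n: D = (-5.828, 2.644), J = (5.828, -2.644). Equal radii place T and A the same way about H: T = H + 6.4·n = (9.043, 35.43), A = H − 6.4·n = (20.70, 30.14). Then |ET| = |T − E| = 36.56.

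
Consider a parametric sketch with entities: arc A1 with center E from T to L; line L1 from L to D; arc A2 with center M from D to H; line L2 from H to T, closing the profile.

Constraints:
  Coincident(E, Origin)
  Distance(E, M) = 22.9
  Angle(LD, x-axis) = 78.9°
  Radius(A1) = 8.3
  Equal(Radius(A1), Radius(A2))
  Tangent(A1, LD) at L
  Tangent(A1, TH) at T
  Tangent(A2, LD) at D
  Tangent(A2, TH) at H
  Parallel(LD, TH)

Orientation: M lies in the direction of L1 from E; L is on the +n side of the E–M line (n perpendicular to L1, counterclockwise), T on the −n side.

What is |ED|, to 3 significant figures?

24.4

The slot axis is L1's direction at 78.9°, so u = (cos 78.9°, sin 78.9°) = (0.193, 0.981) and n = (−sin 78.9°, cos 78.9°) = (-0.981, 0.193). E is at the origin and M lies 22.9 along u from E, so M = 22.9·u = (4.41, 22.5). Tangency of A1 to both parallel lines with radius 8.3 puts L and T at E ± 8.3·n: L = (-8.14, 1.60), T = (8.14, -1.60). Equal radii place D and H the same way about M: D = M + 8.3·n = (-3.74, 24.1), H = M − 8.3·n = (12.6, 20.9). Then |ED| = |D − E| = 24.4.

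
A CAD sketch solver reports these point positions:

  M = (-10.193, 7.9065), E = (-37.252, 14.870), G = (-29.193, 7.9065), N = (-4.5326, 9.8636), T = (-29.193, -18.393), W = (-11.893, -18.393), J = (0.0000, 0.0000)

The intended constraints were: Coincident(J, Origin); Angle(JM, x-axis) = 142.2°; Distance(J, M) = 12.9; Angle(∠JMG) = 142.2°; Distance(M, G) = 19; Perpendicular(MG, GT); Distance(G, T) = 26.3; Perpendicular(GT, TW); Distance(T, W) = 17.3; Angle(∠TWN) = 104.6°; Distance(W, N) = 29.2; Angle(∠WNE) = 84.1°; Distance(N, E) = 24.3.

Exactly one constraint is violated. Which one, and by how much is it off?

Distance(N, E) = 24.3 — off by 8.80.

J = (0.00, 0.00) ✓; JM at 142.2° ✓; |JM| = 12.90 ✓; ∠JMG = 142.2° ✓; |MG| = 19.00 ✓; ∠(MG, GT) = 90.00° ✓; |GT| = 26.30 ✓; ∠(GT, TW) = 90.00° ✓; |TW| = 17.30 ✓; ∠TWN = 104.6° ✓; |WN| = 29.20 ✓; ∠WNE = 84.10° ✓; |NE| = 33.10 ✗.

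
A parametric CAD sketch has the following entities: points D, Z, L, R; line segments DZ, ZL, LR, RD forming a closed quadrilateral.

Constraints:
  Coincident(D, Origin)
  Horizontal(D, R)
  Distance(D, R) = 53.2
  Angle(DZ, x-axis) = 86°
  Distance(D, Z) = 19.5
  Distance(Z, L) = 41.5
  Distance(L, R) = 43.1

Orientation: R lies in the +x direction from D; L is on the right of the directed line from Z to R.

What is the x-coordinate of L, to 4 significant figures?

14.90

D is at the origin; DR is horizontal with |DR| = 53.2 and R in +x, so R = (53.2, 0). DZ runs at 86.0° with |DZ| = 19.5, so Z = (1.360, 19.45). L is determined by |ZL| = 41.5 and |LR| = 43.1 together: it lies at the intersection of circle(Z, 41.5) and circle(R, 43.1). With |ZR| = 55.37, the foot of the radical line on ZR is 26.46 from Z and the perpendicular offset is √(41.5² − 26.46²) = 31.97. Taking the right-of-ZR solution: L = (14.90, -19.78).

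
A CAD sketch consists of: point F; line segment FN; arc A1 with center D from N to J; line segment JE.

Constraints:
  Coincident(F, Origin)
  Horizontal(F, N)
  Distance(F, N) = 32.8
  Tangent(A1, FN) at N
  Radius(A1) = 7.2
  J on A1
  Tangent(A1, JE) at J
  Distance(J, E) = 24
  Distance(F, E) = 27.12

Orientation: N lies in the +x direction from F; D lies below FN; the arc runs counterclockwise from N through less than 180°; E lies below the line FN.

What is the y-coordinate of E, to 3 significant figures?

-23.4

F is at the origin; FN is horizontal with |FN| = 32.8 and N on the +x side, so N = (32.8, 0.00). Tangency of A1 to FN means the radius DN is perpendicular to FN, so D = N + (0, -7.2) = (32.8, -7.20). Since DJ ⟂ JE (tangency), |DE| = √(7.2² + 24.0²) = 25.1 regardless of where J sits on A1. So E lies on both circle(F, 27.12) and circle(D, 25.1); the below-FN intersection is E = (13.7, -23.4). J is the foot of the tangent from E: J = (26.8, -3.28).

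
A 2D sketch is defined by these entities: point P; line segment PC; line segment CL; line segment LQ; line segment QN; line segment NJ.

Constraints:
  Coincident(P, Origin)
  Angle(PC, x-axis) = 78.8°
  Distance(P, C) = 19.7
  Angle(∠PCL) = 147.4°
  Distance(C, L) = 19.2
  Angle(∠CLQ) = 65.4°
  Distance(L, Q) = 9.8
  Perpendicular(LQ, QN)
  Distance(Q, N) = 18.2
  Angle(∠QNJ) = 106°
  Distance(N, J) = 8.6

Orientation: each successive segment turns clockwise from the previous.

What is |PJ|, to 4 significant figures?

24.23

P is at the origin; PC runs at 78.8° with length 19.7, so C = (3.826, 19.32). ∠PCL = 147.4° gives CL at 46.20° from the x-axis; with |CL| = 19.2, L = (17.12, 33.18). ∠CLQ = 65.4° gives LQ at -68.40° from the x-axis; with |LQ| = 9.8, Q = (20.72, 24.07). LQ ⟂ QN, so QN runs at -158.4°; with |QN| = 18.2, N = (3.801, 17.37). ∠QNJ = 106.0° gives NJ at 127.6° from the x-axis; with |NJ| = 8.6, J = (-1.446, 24.18). Then |PJ| = |J − P| = 24.23.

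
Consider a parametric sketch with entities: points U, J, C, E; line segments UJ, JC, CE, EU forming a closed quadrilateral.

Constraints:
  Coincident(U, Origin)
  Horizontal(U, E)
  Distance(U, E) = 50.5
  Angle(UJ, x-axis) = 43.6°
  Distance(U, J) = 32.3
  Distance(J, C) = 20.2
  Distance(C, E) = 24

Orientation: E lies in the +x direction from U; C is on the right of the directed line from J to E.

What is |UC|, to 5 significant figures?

26.716

U is at the origin; UE is horizontal with |UE| = 50.5 and E in +x, so E = (50.5, 0). UJ runs at 43.6° with |UJ| = 32.3, so J = (23.391, 22.275). C is determined by |JC| = 20.2 and |CE| = 24.0 together: it lies at the intersection of circle(J, 20.2) and circle(E, 24.0). With |JE| = 35.087, the foot of the radical line on JE is 15.150 from J and the perpendicular offset is √(20.2² − 15.150²) = 13.361. Taking the right-of-JE solution: C = (26.614, 2.3335).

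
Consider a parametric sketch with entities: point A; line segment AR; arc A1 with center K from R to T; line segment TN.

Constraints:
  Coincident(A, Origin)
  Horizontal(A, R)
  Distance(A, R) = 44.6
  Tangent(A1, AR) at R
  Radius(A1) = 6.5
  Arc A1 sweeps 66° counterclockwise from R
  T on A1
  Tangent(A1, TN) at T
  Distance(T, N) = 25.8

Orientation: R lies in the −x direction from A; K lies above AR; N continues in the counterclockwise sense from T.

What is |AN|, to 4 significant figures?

39.31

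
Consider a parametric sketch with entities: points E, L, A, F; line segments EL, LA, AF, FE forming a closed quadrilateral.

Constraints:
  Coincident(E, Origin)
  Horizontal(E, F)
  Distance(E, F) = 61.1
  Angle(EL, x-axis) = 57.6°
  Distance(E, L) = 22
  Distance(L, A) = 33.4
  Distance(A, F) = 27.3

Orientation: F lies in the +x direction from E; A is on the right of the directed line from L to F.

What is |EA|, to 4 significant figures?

34.97

E is at the origin; EF is horizontal with |EF| = 61.1 and F in +x, so F = (61.1, 0). EL runs at 57.6° with |EL| = 22.0, so L = (11.79, 18.58). A is determined by |LA| = 33.4 and |AF| = 27.3 together: it lies at the intersection of circle(L, 33.4) and circle(F, 27.3). With |LF| = 52.69, the foot of the radical line on LF is 29.86 from L and the perpendicular offset is √(33.4² − 29.86²) = 14.96. Taking the right-of-LF solution: A = (34.46, -5.954).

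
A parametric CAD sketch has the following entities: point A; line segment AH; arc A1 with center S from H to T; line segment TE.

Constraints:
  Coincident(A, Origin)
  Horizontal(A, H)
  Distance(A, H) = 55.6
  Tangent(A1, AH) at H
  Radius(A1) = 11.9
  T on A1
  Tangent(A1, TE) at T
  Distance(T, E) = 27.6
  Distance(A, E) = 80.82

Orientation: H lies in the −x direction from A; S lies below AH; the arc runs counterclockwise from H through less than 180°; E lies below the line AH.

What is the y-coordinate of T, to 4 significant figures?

-10.02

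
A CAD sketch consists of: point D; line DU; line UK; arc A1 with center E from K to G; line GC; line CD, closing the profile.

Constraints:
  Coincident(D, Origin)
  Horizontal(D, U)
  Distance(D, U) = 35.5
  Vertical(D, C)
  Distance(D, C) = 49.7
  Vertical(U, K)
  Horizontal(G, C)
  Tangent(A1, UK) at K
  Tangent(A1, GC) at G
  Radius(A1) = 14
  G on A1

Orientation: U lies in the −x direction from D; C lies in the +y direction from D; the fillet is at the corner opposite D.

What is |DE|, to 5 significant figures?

41.674

DC is vertical with |DC| = 49.7 and C on the +y side, so C = (0.0000, 49.700). The virtual corner opposite D is at (-35.500, 49.700). The tangent condition forces EK to be normal to UK and A1 meets GC tangentially, so EG is at right angles to GC, with radius 14.0, so the center E sits 14.0 in from both sides at E = (-21.500, 35.700). Then |DE| = |E − D| = 41.674.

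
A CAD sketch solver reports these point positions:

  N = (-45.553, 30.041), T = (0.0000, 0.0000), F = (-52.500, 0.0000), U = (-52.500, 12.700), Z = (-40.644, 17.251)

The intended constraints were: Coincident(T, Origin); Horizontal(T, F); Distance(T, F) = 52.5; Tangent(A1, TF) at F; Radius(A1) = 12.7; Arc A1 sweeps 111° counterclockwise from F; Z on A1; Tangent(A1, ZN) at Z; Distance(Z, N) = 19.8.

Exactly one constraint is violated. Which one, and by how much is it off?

Distance(Z, N) = 19.8 — off by 6.10.

T = (0.00, 0.00) ✓; T.y = 0.00, F.y = 0.00 ✓; |TF| = 52.50 ✓; ∠(UF, FT) = 90.00° ✓; |UF| = 12.70 ✓; bearing(U→Z) − bearing(U→F) = 111.0° ✓; |UZ| = 12.70 ✓; ∠(UZ, ZN) = 90.00° ✓; |ZN| = 13.70 ✗.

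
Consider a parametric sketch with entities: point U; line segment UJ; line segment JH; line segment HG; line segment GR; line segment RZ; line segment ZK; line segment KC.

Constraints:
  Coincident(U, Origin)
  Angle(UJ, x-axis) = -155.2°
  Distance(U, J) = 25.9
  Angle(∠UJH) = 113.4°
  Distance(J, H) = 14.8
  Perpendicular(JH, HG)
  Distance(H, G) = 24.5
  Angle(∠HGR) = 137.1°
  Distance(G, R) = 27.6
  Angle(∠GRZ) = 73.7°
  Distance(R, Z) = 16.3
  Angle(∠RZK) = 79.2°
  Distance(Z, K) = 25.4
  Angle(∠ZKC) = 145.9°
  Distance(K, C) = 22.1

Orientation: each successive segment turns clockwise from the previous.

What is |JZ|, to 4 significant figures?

33.10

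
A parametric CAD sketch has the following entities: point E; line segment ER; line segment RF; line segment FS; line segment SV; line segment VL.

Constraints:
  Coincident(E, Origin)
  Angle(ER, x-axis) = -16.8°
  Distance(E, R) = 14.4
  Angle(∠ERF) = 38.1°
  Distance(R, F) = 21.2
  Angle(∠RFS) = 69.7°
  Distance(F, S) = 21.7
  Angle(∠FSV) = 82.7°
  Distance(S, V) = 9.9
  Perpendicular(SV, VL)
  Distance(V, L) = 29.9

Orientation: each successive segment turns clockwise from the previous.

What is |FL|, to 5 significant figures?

11.008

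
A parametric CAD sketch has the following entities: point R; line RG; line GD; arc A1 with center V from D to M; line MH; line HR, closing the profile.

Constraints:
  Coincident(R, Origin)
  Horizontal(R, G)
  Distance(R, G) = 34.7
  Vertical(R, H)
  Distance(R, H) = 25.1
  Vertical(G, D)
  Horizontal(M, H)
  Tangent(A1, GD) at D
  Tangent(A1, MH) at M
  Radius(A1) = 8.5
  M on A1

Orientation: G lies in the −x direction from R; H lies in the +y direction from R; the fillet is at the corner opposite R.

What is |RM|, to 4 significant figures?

36.28

R is at the origin; RG is horizontal with |RG| = 34.7 and G on the −x side, so G = (-34.70, 0.000). R and H share the same x with |RH| = 25.1 and H on the +y side, so H = (0.000, 25.10). The virtual corner opposite R is at (-34.70, 25.10). The tangent condition forces VD to be normal to GD and A1 meets MH tangentially, so VM is at right angles to MH, with radius 8.5, so the center V sits 8.5 in from both sides at V = (-26.20, 16.60). That places the tangent points at D = (-34.70, 16.60) on GD and M = (-26.20, 25.10) on MH. Then |RM| = |M − R| = 36.28.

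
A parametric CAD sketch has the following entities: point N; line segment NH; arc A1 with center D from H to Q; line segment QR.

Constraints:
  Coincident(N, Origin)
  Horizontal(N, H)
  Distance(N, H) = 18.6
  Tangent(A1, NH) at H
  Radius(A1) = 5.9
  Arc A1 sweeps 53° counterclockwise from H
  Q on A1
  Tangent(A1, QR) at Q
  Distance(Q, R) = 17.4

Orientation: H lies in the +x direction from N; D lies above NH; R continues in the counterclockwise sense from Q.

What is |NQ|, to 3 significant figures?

23.4

N is at the origin; NH is horizontal with |NH| = 18.6 and H on the +x side, so H = (18.6, 0.00). Since A1 is tangent to NH there, DH ⟂ NH, so D = H + (0, 5.9) = (18.6, 5.90). On A1, H sits at bearing -90° from D; a 53° counterclockwise sweep puts Q at bearing -37°, so Q = D + 5.9·(cos -37°, sin -37°) = (23.3, 2.35). Then |NQ| = |Q − N| = 23.4.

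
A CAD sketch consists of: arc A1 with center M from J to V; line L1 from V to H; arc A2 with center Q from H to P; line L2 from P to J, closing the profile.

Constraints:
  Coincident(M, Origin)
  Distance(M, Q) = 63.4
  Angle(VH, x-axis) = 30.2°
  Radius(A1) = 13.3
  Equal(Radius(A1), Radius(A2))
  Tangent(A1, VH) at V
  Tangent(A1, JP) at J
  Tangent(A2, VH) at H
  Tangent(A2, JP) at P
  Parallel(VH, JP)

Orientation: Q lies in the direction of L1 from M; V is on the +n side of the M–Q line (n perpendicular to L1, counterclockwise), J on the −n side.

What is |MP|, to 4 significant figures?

64.78

The slot axis is L1's direction at 30.2°, so u = (cos 30.2°, sin 30.2°) = (0.8643, 0.5030) and n = (−sin 30.2°, cos 30.2°) = (-0.5030, 0.8643). M is at the origin and Q lies 63.4 along u from M, so Q = 63.4·u = (54.80, 31.89). Tangency of A1 to both parallel lines with radius 13.3 puts V and J at M ± 13.3·n: V = (-6.690, 11.49), J = (6.690, -11.49). Equal radii place H and P the same way about Q: H = Q + 13.3·n = (48.10, 43.39), P = Q − 13.3·n = (61.49, 20.40). Then |MP| = |P − M| = 64.78.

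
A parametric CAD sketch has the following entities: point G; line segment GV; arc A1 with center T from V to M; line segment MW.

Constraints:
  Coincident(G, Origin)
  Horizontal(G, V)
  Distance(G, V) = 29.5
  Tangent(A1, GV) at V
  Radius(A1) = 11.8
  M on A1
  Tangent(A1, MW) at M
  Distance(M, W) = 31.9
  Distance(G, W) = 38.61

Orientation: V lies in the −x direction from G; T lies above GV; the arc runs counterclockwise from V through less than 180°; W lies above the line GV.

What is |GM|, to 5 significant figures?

19.985

Checks: |TM| = 11.80 ✓; ∠(TM, MW) = 90.00° ✓; |MW| = 31.90 ✓; |GW| = 38.61 ✓.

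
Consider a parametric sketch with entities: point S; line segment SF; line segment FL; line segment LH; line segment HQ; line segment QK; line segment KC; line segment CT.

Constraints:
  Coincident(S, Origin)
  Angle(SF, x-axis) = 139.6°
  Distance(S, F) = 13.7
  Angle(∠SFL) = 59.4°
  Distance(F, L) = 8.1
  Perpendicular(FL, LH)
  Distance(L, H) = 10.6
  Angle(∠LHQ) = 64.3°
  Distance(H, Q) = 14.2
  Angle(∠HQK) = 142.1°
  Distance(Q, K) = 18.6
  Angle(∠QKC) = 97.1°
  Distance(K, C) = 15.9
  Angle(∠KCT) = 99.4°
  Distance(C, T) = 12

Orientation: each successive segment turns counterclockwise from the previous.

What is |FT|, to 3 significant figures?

14.9

S is at the origin; SF runs at 139.6° with length 13.7, so F = (-10.4, 8.88). ∠SFL = 59.4° gives FL at -99.8° from the x-axis; with |FL| = 8.1, L = (-11.8, 0.897). FL is perpendicular to LH, so LH runs at -9.80°; with |LH| = 10.6, H = (-1.37, -0.907). ∠LHQ = 64.3° gives HQ at 106° from the x-axis; with |HQ| = 14.2, Q = (-5.26, 12.7). ∠HQK = 142.1° gives QK at 144° from the x-axis; with |QK| = 18.6, K = (-20.3, 23.7). ∠QKC = 97.1° gives KC at -133° from the x-axis; with |KC| = 15.9, C = (-31.2, 12.2). ∠KCT = 99.4° gives CT at -52.7° from the x-axis; with |CT| = 12.0, T = (-23.9, 2.62). Then |FT| = |T − F| = 14.9.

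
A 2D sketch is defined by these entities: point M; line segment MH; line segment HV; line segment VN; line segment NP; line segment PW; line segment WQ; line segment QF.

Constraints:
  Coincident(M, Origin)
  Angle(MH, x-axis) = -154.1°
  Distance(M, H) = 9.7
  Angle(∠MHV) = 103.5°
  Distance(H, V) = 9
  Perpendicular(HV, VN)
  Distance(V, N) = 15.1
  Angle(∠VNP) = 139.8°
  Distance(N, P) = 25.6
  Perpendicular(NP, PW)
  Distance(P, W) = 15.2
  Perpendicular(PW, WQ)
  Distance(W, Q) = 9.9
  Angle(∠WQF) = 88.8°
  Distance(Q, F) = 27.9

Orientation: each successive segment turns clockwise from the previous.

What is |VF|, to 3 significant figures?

35.7

PW is perpendicular to WQ, so WQ runs at 179°; with |WQ| = 9.9, Q = (12.7, -3.12). ∠WQF = 88.8° gives QF at 88.0° from the x-axis; with |QF| = 27.9, F = (13.7, 24.8). Then |VF| = |F − V| = 35.7.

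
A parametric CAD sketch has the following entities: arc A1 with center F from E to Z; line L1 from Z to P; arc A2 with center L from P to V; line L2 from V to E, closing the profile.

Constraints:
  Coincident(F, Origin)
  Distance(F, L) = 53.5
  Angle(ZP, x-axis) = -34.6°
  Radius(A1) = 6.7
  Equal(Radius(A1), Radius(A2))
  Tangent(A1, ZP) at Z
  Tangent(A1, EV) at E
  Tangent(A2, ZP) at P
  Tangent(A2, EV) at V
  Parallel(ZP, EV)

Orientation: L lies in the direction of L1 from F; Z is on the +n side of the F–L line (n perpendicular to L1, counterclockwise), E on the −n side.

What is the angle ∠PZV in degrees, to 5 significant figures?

14.061°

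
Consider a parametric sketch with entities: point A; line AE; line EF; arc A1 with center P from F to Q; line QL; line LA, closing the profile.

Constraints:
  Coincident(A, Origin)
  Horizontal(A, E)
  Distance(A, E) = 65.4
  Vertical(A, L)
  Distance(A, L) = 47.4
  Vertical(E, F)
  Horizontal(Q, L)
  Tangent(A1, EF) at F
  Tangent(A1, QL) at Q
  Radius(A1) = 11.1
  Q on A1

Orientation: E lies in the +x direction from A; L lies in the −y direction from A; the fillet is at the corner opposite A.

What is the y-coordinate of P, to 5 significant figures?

-36.300

A is at the origin; AE is horizontal with |AE| = 65.4 and E on the +x side, so E = (65.400, 0.0000). A and L share the same x with |AL| = 47.4 and L on the −y side, so L = (0.0000, -47.400). The virtual corner opposite A is at (65.400, -47.400). The tangent condition forces PF to be normal to EF and tangency of A1 to QL means the radius PQ is perpendicular to QL, with radius 11.1, so the center P sits 11.1 in from both sides at P = (54.300, -36.300). So P.y = -36.300.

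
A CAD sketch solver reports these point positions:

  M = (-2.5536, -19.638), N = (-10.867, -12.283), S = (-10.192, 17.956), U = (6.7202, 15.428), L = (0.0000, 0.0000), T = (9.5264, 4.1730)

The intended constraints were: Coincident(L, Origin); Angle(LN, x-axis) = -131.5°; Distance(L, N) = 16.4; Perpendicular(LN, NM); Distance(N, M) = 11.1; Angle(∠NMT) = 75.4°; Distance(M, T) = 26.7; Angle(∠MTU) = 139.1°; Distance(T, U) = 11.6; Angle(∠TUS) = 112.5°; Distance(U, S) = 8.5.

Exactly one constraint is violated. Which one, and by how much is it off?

Distance(U, S) = 8.5 — off by 8.60.

L = (0.00, 0.00) ✓; LN at -131.5° ✓; |LN| = 16.40 ✓; ∠(LN, NM) = 90.00° ✓; |NM| = 11.10 ✓; ∠NMT = 75.40° ✓; |MT| = 26.70 ✓; ∠MTU = 139.1° ✓; |TU| = 11.60 ✓; ∠TUS = 112.5° ✓; |US| = 17.10 ✗.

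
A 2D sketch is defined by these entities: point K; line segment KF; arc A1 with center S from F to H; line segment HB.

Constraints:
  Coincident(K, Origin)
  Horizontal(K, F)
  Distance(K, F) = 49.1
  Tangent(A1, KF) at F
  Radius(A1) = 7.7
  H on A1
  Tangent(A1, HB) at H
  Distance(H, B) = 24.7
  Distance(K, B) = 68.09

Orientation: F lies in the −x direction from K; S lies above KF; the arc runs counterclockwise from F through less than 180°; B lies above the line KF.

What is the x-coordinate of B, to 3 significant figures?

-60.7

K is at the origin; KF is horizontal with |KF| = 49.1 and F on the −x side, so F = (-49.1, 0.00). A1 meets KF tangentially, so SF is at right angles to KF, so S = F + (0, 7.7) = (-49.1, 7.70). Since SH ⟂ HB (tangency), |SB| = √(7.7² + 24.7²) = 25.9 regardless of where H sits on A1. So B lies on both circle(K, 68.09) and circle(S, 25.9); the above-KF intersection is B = (-60.7, 30.8). H is the foot of the tangent from B: H = (-43.6, 13.0).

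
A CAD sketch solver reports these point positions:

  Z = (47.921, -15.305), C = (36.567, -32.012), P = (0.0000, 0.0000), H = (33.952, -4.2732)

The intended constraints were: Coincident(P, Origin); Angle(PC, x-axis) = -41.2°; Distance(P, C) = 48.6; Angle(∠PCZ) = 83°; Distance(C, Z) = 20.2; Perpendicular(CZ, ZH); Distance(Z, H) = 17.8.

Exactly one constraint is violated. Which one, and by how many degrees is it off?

Perpendicular(CZ, ZH) — off by 4.10°.

P = (0.00, 0.00) ✓; PC at -41.20° ✓; |PC| = 48.60 ✓; ∠PCZ = 83.00° ✓; |CZ| = 20.20 ✓; ∠(CZ, ZH) = 85.90° ✗; |ZH| = 17.80 ✓.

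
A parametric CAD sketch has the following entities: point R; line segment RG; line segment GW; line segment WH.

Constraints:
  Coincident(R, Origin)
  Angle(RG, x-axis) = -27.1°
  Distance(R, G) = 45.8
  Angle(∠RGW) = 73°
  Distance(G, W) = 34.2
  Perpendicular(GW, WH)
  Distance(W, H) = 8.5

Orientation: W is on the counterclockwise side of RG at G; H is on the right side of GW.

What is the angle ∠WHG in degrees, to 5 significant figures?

76.043°

R is at the origin; RG runs at -27.1° with length 45.8, so G = 45.8·(cos -27.1°, sin -27.1°) = (40.772, -20.864). ∠RGW = 73.0°, so GW runs at -27.1° + (180° − 73.0°) = 79.900° from the x-axis; with |GW| = 34.2, W = G + 34.2·(cos 79.900°, sin 79.900°) = (46.769, 12.806). The perpendicularity gives WH at right angles to GW; with |WH| = 8.5 on the right of GW, H = W + 8.5·(0.98450, -0.17537) = (55.138, 11.315). Then cos ∠WHG = HW·HG / (|HW||HG|), giving 76.043°.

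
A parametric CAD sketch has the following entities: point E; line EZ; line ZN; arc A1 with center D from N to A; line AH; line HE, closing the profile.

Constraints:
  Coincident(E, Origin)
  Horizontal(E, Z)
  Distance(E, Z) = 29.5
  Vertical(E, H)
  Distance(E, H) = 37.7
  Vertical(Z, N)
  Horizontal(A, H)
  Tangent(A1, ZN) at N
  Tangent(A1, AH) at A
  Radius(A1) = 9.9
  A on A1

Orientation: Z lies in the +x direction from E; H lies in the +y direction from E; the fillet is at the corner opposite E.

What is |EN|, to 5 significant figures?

40.535

The virtual corner opposite E is at (29.500, 37.700). Since A1 is tangent to ZN there, DN ⟂ ZN and since A1 is tangent to AH there, DA ⟂ AH, with radius 9.9, so the center D sits 9.9 in from both sides at D = (19.600, 27.800). That places the tangent points at N = (29.500, 27.800) on ZN and A = (19.600, 37.700) on AH. Then |EN| = |N − E| = 40.535.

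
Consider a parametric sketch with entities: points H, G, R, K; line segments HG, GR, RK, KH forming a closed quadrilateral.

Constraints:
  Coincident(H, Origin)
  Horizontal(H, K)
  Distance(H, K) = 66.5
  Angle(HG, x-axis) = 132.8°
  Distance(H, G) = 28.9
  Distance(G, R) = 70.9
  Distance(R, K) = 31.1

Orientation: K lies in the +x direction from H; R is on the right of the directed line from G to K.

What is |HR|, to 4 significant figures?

43.60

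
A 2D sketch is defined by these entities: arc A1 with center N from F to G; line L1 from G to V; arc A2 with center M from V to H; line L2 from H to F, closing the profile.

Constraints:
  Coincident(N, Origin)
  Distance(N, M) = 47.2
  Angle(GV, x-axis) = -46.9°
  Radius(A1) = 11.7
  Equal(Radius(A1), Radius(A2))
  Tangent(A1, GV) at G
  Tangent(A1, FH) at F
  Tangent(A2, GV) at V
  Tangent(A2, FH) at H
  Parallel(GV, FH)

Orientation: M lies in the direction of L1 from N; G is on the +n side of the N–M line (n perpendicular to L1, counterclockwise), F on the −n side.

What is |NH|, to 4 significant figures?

48.63

The slot axis is L1's direction at -46.9°, so u = (cos -46.9°, sin -46.9°) = (0.6833, -0.7302) and n = (−sin -46.9°, cos -46.9°) = (0.7302, 0.6833). N is at the origin and M lies 47.2 along u from N, so M = 47.2·u = (32.25, -34.46). Tangency of A1 to both parallel lines with radius 11.7 puts G and F at N ± 11.7·n: G = (8.543, 7.994), F = (-8.543, -7.994). Equal radii place V and H the same way about M: V = M + 11.7·n = (40.79, -26.47), H = M − 11.7·n = (23.71, -42.46). Then |NH| = |H − N| = 48.63.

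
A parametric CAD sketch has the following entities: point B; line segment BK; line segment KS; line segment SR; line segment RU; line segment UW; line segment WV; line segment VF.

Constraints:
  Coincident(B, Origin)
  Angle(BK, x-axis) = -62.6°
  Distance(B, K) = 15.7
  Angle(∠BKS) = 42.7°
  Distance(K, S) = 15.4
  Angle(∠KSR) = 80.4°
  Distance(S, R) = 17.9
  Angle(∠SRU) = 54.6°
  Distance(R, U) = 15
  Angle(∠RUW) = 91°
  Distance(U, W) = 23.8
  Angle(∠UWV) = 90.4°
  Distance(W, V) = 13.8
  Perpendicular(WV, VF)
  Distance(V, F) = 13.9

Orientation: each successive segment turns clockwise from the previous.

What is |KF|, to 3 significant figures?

21.0

B is at the origin; BK runs at -62.6° with length 15.7, so K = (7.23, -13.9). ∠BKS = 42.7° gives KS at 160° from the x-axis; with |KS| = 15.4, S = (-7.26, -8.70). ∠KSR = 80.4° gives SR at 60.5° from the x-axis; with |SR| = 17.9, R = (1.56, 6.88). ∠SRU = 54.6° gives RU at -64.9° from the x-axis; with |RU| = 15.0, U = (7.92, -6.70). ∠RUW = 91.0° gives UW at -154° from the x-axis; with |UW| = 23.8, W = (-13.5, -17.2). ∠UWV = 90.4° gives WV at 116° from the x-axis; with |WV| = 13.8, V = (-19.6, -4.82). The perpendicularity gives VF at right angles to WV, so VF runs at 26.5°; with |VF| = 13.9, F = (-7.17, 1.38). Then |KF| = |F − K| = 21.0.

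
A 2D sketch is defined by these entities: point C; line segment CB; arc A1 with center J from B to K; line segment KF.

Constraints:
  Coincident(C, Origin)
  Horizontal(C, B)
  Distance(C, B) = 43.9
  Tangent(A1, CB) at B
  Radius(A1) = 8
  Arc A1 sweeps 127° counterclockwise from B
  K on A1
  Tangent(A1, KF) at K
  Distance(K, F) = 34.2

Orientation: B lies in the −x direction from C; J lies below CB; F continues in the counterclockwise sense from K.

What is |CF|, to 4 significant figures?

49.93

C is at the origin; CB is horizontal with |CB| = 43.9 and B on the −x side, so B = (-43.90, 0.000). A1 meets CB tangentially, so JB is at right angles to CB, so J = B + (0, -8) = (-43.90, -8.000). On A1, B sits at bearing 90° from J; a 127° counterclockwise sweep puts K at bearing 217°, so K = J + 8.0·(cos 217°, sin 217°) = (-50.29, -12.81). Tangency of A1 to KF means the radius JK is perpendicular to KF, so KF runs along (−sin 217°, cos 217°); with |KF| = 34.2, F = (-29.71, -40.13). Then |CF| = |F − C| = 49.93.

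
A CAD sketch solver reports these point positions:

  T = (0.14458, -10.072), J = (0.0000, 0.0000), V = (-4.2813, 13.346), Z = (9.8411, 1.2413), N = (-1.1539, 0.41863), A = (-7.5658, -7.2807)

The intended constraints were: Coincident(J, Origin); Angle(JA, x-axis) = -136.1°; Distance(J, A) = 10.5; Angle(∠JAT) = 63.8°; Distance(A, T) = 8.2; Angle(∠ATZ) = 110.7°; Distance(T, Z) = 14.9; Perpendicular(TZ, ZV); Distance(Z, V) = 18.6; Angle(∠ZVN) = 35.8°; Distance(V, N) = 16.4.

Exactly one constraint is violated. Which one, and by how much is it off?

Distance(V, N) = 16.4 — off by 3.10.

J = (0.00, 0.00) ✓; JA at -136.1° ✓; |JA| = 10.50 ✓; ∠JAT = 63.80° ✓; |AT| = 8.200 ✓; ∠ATZ = 110.7° ✓; |TZ| = 14.90 ✓; ∠(TZ, ZV) = 90.00° ✓; |ZV| = 18.60 ✓; ∠ZVN = 35.80° ✓; |VN| = 13.30 ✗.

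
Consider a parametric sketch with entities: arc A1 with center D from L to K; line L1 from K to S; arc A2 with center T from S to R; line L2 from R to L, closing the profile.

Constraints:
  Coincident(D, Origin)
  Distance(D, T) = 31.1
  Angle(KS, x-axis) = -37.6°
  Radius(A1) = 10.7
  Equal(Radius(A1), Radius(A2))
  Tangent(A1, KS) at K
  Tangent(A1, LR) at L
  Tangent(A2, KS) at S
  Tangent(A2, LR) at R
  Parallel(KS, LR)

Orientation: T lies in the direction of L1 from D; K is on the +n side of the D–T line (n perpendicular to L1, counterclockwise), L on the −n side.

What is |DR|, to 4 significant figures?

32.89

The slot axis is L1's direction at -37.6°, so u = (cos -37.6°, sin -37.6°) = (0.7923, -0.6101) and n = (−sin -37.6°, cos -37.6°) = (0.6101, 0.7923). D is at the origin and T lies 31.1 along u from D, so T = 31.1·u = (24.64, -18.98). Tangency of A1 to both parallel lines with radius 10.7 puts K and L at D ± 10.7·n: K = (6.529, 8.477), L = (-6.529, -8.477). Equal radii place S and R the same way about T: S = T + 10.7·n = (31.17, -10.50), R = T − 10.7·n = (18.11, -27.45). Then |DR| = |R − D| = 32.89.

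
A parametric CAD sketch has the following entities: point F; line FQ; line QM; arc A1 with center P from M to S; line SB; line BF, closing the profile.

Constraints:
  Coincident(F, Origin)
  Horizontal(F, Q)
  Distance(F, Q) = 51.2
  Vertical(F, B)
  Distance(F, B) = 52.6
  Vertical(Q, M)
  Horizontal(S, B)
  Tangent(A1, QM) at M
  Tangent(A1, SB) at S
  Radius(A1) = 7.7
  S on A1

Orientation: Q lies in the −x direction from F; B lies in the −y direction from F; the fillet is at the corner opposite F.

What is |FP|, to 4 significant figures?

62.52

F is at the origin; FQ is horizontal with |FQ| = 51.2 and Q on the −x side, so Q = (-51.20, 0.000). F and B share the same x with |FB| = 52.6 and B on the −y side, so B = (0.000, -52.60). The virtual corner opposite F is at (-51.20, -52.60). Since A1 is tangent to QM there, PM ⟂ QM and since A1 is tangent to SB there, PS ⟂ SB, with radius 7.7, so the center P sits 7.7 in from both sides at P = (-43.50, -44.90). Then |FP| = |P − F| = 62.52.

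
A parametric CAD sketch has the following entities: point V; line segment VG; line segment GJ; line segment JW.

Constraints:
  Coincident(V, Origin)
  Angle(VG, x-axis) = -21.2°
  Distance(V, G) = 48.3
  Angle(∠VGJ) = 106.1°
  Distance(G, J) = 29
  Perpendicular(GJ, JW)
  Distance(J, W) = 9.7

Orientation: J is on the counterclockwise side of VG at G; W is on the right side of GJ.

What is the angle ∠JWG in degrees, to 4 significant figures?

71.51°

∠VGJ = 106.1°, so GJ runs at -21.2° + (180° − 106.1°) = 52.70° from the x-axis; with |GJ| = 29.0, J = G + 29.0·(cos 52.70°, sin 52.70°) = (62.60, 5.602). GJ is perpendicular to JW; with |JW| = 9.7 on the right of GJ, W = J + 9.7·(0.7955, -0.6060) = (70.32, -0.2758). Then cos ∠JWG = WJ·WG / (|WJ||WG|), giving 71.51°.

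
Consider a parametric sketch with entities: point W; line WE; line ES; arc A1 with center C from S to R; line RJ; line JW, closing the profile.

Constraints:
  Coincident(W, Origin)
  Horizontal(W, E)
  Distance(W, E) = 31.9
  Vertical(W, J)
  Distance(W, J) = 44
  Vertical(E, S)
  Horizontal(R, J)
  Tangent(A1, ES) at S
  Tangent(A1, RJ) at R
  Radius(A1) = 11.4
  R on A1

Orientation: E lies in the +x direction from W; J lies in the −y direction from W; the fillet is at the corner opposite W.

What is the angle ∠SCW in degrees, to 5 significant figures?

122.16°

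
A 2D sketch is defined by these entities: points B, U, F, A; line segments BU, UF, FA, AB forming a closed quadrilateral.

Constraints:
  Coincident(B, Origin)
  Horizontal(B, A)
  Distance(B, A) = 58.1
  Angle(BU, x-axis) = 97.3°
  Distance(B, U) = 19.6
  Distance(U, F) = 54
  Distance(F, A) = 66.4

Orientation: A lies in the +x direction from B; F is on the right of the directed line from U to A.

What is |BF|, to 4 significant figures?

34.45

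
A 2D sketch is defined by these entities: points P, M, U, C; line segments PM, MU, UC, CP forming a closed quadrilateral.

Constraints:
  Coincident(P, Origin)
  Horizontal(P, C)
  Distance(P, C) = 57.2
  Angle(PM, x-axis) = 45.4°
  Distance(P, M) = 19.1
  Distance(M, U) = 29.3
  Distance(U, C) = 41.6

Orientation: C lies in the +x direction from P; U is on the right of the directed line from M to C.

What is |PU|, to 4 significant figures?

23.98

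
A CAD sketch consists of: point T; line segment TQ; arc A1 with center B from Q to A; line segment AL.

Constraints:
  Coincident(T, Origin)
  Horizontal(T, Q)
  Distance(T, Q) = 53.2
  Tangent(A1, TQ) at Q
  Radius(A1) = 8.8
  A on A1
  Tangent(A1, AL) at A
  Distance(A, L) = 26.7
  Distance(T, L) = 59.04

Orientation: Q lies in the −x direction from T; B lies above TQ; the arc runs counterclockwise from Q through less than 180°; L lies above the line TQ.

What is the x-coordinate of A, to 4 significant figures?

-44.43

Checks: ∠(BQ, QT) = 90.00° ✓; |BQ| = 8.800 ✓; |BA| = 8.800 ✓; ∠(BA, AL) = 90.00° ✓; |AL| = 26.70 ✓; |TL| = 59.04 ✓.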